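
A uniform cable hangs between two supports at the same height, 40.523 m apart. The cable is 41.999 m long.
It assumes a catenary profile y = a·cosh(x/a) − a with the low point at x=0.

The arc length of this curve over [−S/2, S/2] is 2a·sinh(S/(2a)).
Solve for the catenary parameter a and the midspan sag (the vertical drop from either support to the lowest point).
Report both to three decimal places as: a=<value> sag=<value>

a=43.576 sag=4.796

seed: a₀ = √(S³/(24(L−S))) = √(40.523³/(24·1.476)) = 43.341465
iter 1: u=0.467485  f(a)=+1.621e-02  f'(a)=-6.961e-02  a ← 43.341465 − (+1.621e-02/-6.961e-02) = 43.574370
iter 2: u=0.464987  f(a)=+1.316e-04  f'(a)=-6.848e-02  a ← 43.574370 − (+1.316e-04/-6.848e-02) = 43.576292
iter 3: u=0.464966  f(a)=+8.831e-09  f'(a)=-6.848e-02  a ← 43.576292 − (+8.831e-09/-6.848e-02) = 43.576292
iter 4: u=0.464966  f(a)=+0.000e+00  f'(a)=-6.848e-02  a ← 43.576292 − (+0.000e+00/-6.848e-02) = 43.576292
converged: |Δa| < 1e-12 after 4 iterations
sag = a·(cosh(S/(2a)) − 1) = 43.576292·(cosh(0.464966) − 1) = 4.795934
T_max/T_min = cosh(S/(2a)) = 1.110058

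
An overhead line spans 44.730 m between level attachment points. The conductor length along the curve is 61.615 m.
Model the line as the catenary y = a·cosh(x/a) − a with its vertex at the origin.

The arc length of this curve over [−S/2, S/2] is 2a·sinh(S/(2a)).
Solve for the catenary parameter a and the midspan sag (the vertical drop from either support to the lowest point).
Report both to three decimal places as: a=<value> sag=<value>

seed: a₀ = √(S³/(24(L−S))) = √(44.730³/(24·16.885)) = 14.860800
iter 1: u=1.504966  f(a)=+2.019e+00  f'(a)=-2.831e+00  a ← 14.860800 − (+2.019e+00/-2.831e+00) = 15.573948
iter 2: u=1.436052  f(a)=+1.544e-01  f'(a)=-2.413e+00  a ← 15.573948 − (+1.544e-01/-2.413e+00) = 15.637945
iter 3: u=1.430175  f(a)=+1.069e-03  f'(a)=-2.379e+00  a ← 15.637945 − (+1.069e-03/-2.379e+00) = 15.638394
iter 4: u=1.430134  f(a)=+5.199e-08  f'(a)=-2.379e+00  a ← 15.638394 − (+5.199e-08/-2.379e+00) = 15.638394
iter 5: u=1.430134  f(a)=+0.000e+00  f'(a)=-2.379e+00  a ← 15.638394 − (+0.000e+00/-2.379e+00) = 15.638394
converged: |Δa| < 1e-12 after 5 iterations
sag = a·(cosh(S/(2a)) − 1) = 15.638394·(cosh(1.430134) − 1) = 18.911011
T_max/T_min = cosh(S/(2a)) = 2.209268

a=15.638 sag=18.911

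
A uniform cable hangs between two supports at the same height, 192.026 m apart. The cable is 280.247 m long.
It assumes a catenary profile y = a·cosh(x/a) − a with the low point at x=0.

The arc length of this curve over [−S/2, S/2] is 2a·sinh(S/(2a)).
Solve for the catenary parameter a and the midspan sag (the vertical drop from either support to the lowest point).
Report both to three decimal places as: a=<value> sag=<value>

a=61.456 sag=91.552

seed: a₀ = √(S³/(24(L−S))) = √(192.026³/(24·88.221)) = 57.829368
iter 1: u=1.660281  f(a)=+1.299e+01  f'(a)=-3.979e+00  a ← 57.829368 − (+1.299e+01/-3.979e+00) = 61.093417
iter 2: u=1.571577  f(a)=+1.181e+00  f'(a)=-3.286e+00  a ← 61.093417 − (+1.181e+00/-3.286e+00) = 61.452778
iter 3: u=1.562387  f(a)=+1.191e-02  f'(a)=-3.220e+00  a ← 61.452778 − (+1.191e-02/-3.220e+00) = 61.456479
iter 4: u=1.562293  f(a)=+1.240e-06  f'(a)=-3.219e+00  a ← 61.456479 − (+1.240e-06/-3.219e+00) = 61.456479
iter 5: u=1.562293  f(a)=-5.684e-14  f'(a)=-3.219e+00  a ← 61.456479 − (-5.684e-14/-3.219e+00) = 61.456479
converged: |Δa| < 1e-12 after 5 iterations
sag = a·(cosh(S/(2a)) − 1) = 61.456479·(cosh(1.562293) − 1) = 91.551671
T_max/T_min = cosh(S/(2a)) = 2.489699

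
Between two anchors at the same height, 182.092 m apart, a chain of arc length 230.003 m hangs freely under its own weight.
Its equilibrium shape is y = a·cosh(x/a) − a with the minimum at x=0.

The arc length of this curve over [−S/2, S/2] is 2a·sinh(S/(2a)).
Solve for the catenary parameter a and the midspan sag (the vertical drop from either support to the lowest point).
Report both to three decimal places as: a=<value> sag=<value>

a=75.165 sag=62.222

seed: a₀ = √(S³/(24(L−S))) = √(182.092³/(24·47.911)) = 72.462458
iter 1: u=1.256458  f(a)=+3.927e+00  f'(a)=-1.543e+00  a ← 72.462458 − (+3.927e+00/-1.543e+00) = 75.007176
iter 2: u=1.213831  f(a)=+2.164e-01  f'(a)=-1.377e+00  a ← 75.007176 − (+2.164e-01/-1.377e+00) = 75.164241
iter 3: u=1.211294  f(a)=+7.414e-04  f'(a)=-1.368e+00  a ← 75.164241 − (+7.414e-04/-1.368e+00) = 75.164783
iter 4: u=1.211285  f(a)=+8.771e-09  f'(a)=-1.368e+00  a ← 75.164783 − (+8.771e-09/-1.368e+00) = 75.164783
iter 5: u=1.211285  f(a)=+0.000e+00  f'(a)=-1.368e+00  a ← 75.164783 − (+0.000e+00/-1.368e+00) = 75.164783
converged: |Δa| < 1e-12 after 5 iterations
sag = a·(cosh(S/(2a)) − 1) = 75.164783·(cosh(1.211285) − 1) = 62.221860
T_max/T_min = cosh(S/(2a)) = 1.827806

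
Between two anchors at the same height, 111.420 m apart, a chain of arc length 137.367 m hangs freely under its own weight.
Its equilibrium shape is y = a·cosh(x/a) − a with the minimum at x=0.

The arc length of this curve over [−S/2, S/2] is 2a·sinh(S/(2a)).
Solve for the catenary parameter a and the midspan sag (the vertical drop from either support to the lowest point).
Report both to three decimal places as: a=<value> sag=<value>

seed: a₀ = √(S³/(24(L−S))) = √(111.420³/(24·25.947)) = 47.129793
iter 1: u=1.182055  f(a)=+1.874e+00  f'(a)=-1.263e+00  a ← 47.129793 − (+1.874e+00/-1.263e+00) = 48.613951
iter 2: u=1.145967  f(a)=+9.217e-02  f'(a)=-1.141e+00  a ← 48.613951 − (+9.217e-02/-1.141e+00) = 48.694708
iter 3: u=1.144067  f(a)=+2.485e-04  f'(a)=-1.135e+00  a ← 48.694708 − (+2.485e-04/-1.135e+00) = 48.694927
iter 4: u=1.144062  f(a)=+1.816e-09  f'(a)=-1.135e+00  a ← 48.694927 − (+1.816e-09/-1.135e+00) = 48.694927
iter 5: u=1.144062  f(a)=+0.000e+00  f'(a)=-1.135e+00  a ← 48.694927 − (+0.000e+00/-1.135e+00) = 48.694927
converged: |Δa| < 1e-12 after 5 iterations
sag = a·(cosh(S/(2a)) − 1) = 48.694927·(cosh(1.144062) − 1) = 35.499010
T_max/T_min = cosh(S/(2a)) = 1.729008

a=48.695 sag=35.499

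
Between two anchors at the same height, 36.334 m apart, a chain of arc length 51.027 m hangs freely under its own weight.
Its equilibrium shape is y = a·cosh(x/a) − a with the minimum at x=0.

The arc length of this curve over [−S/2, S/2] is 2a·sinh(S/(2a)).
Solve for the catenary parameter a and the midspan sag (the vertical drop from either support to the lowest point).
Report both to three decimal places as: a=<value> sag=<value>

a=12.313 sag=16.016

seed: a₀ = √(S³/(24(L−S))) = √(36.334³/(24·14.693)) = 11.662965
iter 1: u=1.557666  f(a)=+1.889e+00  f'(a)=-3.186e+00  a ← 11.662965 − (+1.889e+00/-3.186e+00) = 12.255811
iter 2: u=1.482317  f(a)=+1.536e-01  f'(a)=-2.687e+00  a ← 12.255811 − (+1.536e-01/-2.687e+00) = 12.312961
iter 3: u=1.475437  f(a)=+1.214e-03  f'(a)=-2.645e+00  a ← 12.312961 − (+1.214e-03/-2.645e+00) = 12.313420
iter 4: u=1.475382  f(a)=+7.715e-08  f'(a)=-2.645e+00  a ← 12.313420 − (+7.715e-08/-2.645e+00) = 12.313420
iter 5: u=1.475382  f(a)=+1.421e-14  f'(a)=-2.645e+00  a ← 12.313420 − (+1.421e-14/-2.645e+00) = 12.313420
converged: |Δa| < 1e-12 after 5 iterations
sag = a·(cosh(S/(2a)) − 1) = 12.313420·(cosh(1.475382) − 1) = 16.016052
T_max/T_min = cosh(S/(2a)) = 2.300699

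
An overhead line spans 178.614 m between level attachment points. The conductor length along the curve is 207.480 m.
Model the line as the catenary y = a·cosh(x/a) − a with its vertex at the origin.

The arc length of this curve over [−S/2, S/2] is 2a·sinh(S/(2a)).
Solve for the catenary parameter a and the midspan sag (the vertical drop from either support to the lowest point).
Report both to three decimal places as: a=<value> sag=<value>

seed: a₀ = √(S³/(24(L−S))) = √(178.614³/(24·28.866)) = 90.693115
iter 1: u=0.984716  f(a)=+1.432e+00  f'(a)=-7.005e-01  a ← 90.693115 − (+1.432e+00/-7.005e-01) = 92.737853
iter 2: u=0.963005  f(a)=+4.987e-02  f'(a)=-6.525e-01  a ← 92.737853 − (+4.987e-02/-6.525e-01) = 92.814287
iter 3: u=0.962212  f(a)=+6.529e-05  f'(a)=-6.507e-01  a ← 92.814287 − (+6.529e-05/-6.507e-01) = 92.814387
iter 4: u=0.962211  f(a)=+1.122e-10  f'(a)=-6.507e-01  a ← 92.814387 − (+1.122e-10/-6.507e-01) = 92.814387
iter 5: u=0.962211  f(a)=-2.842e-14  f'(a)=-6.507e-01  a ← 92.814387 − (-2.842e-14/-6.507e-01) = 92.814387
converged: |Δa| < 1e-12 after 5 iterations
sag = a·(cosh(S/(2a)) − 1) = 92.814387·(cosh(0.962211) − 1) = 46.385103
T_max/T_min = cosh(S/(2a)) = 1.499762

a=92.814 sag=46.385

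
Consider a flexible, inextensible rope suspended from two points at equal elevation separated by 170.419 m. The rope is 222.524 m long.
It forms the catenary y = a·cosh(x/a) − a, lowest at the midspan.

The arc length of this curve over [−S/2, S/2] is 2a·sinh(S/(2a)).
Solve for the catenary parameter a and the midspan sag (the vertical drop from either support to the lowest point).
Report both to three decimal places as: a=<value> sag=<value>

seed: a₀ = √(S³/(24(L−S))) = √(170.419³/(24·52.105)) = 62.911740
iter 1: u=1.354429  f(a)=+4.993e+00  f'(a)=-1.981e+00  a ← 62.911740 − (+4.993e+00/-1.981e+00) = 65.432506
iter 2: u=1.302250  f(a)=+3.158e-01  f'(a)=-1.738e+00  a ← 65.432506 − (+3.158e-01/-1.738e+00) = 65.614257
iter 3: u=1.298643  f(a)=+1.452e-03  f'(a)=-1.722e+00  a ← 65.614257 − (+1.452e-03/-1.722e+00) = 65.615100
iter 4: u=1.298626  f(a)=+3.099e-08  f'(a)=-1.722e+00  a ← 65.615100 − (+3.099e-08/-1.722e+00) = 65.615100
iter 5: u=1.298626  f(a)=+2.842e-14  f'(a)=-1.722e+00  a ← 65.615100 − (+2.842e-14/-1.722e+00) = 65.615100
converged: |Δa| < 1e-12 after 5 iterations
sag = a·(cosh(S/(2a)) − 1) = 65.615100·(cosh(1.298626) − 1) = 63.553681
T_max/T_min = cosh(S/(2a)) = 1.968583

a=65.615 sag=63.554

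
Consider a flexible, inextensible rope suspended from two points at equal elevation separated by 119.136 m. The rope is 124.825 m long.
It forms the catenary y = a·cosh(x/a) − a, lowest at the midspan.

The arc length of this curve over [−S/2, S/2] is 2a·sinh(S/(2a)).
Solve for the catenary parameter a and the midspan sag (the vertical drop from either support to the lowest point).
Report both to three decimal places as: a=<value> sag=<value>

seed: a₀ = √(S³/(24(L−S))) = √(119.136³/(24·5.689)) = 111.286103
iter 1: u=0.535269  f(a)=+8.206e-02  f'(a)=-1.052e-01  a ← 111.286103 − (+8.206e-02/-1.052e-01) = 112.066107
iter 2: u=0.531543  f(a)=+8.707e-04  f'(a)=-1.030e-01  a ← 112.066107 − (+8.707e-04/-1.030e-01) = 112.074562
iter 3: u=0.531503  f(a)=+1.004e-07  f'(a)=-1.030e-01  a ← 112.074562 − (+1.004e-07/-1.030e-01) = 112.074563
iter 4: u=0.531503  f(a)=-1.421e-14  f'(a)=-1.030e-01  a ← 112.074563 − (-1.421e-14/-1.030e-01) = 112.074563
converged: |Δa| < 1e-12 after 4 iterations
sag = a·(cosh(S/(2a)) − 1) = 112.074563·(cosh(0.531503) − 1) = 16.206487
T_max/T_min = cosh(S/(2a)) = 1.144605

a=112.075 sag=16.206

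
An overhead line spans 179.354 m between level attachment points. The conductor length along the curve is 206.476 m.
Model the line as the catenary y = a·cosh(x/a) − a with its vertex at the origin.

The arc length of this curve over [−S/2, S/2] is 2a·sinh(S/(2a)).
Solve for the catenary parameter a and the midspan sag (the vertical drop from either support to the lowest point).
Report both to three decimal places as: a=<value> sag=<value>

a=96.211 sag=44.908

seed: a₀ = √(S³/(24(L−S))) = √(179.354³/(24·27.122)) = 94.145621
iter 1: u=0.952535  f(a)=+1.257e+00  f'(a)=-6.302e-01  a ← 94.145621 − (+1.257e+00/-6.302e-01) = 96.140854
iter 2: u=0.932767  f(a)=+4.108e-02  f'(a)=-5.896e-01  a ← 96.140854 − (+4.108e-02/-5.896e-01) = 96.210532
iter 3: u=0.932091  f(a)=+4.714e-05  f'(a)=-5.882e-01  a ← 96.210532 − (+4.714e-05/-5.882e-01) = 96.210613
iter 4: u=0.932091  f(a)=+6.222e-11  f'(a)=-5.882e-01  a ← 96.210613 − (+6.222e-11/-5.882e-01) = 96.210613
iter 5: u=0.932091  f(a)=+0.000e+00  f'(a)=-5.882e-01  a ← 96.210613 − (+0.000e+00/-5.882e-01) = 96.210613
converged: |Δa| < 1e-12 after 5 iterations
sag = a·(cosh(S/(2a)) − 1) = 96.210613·(cosh(0.932091) − 1) = 44.908368
T_max/T_min = cosh(S/(2a)) = 1.466771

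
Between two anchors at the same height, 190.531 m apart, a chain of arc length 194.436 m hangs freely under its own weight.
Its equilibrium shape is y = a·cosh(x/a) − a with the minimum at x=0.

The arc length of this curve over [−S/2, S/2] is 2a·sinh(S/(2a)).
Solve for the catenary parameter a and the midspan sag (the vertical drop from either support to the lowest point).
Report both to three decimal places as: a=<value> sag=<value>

seed: a₀ = √(S³/(24(L−S))) = √(190.531³/(24·3.905)) = 271.664150
iter 1: u=0.350674  f(a)=+2.408e-02  f'(a)=-2.910e-02  a ← 271.664150 − (+2.408e-02/-2.910e-02) = 272.491557
iter 2: u=0.349609  f(a)=+1.105e-04  f'(a)=-2.884e-02  a ← 272.491557 − (+1.105e-04/-2.884e-02) = 272.495388
iter 3: u=0.349604  f(a)=+2.348e-09  f'(a)=-2.884e-02  a ← 272.495388 − (+2.348e-09/-2.884e-02) = 272.495388
iter 4: u=0.349604  f(a)=+0.000e+00  f'(a)=-2.884e-02  a ← 272.495388 − (+0.000e+00/-2.884e-02) = 272.495388
converged: |Δa| < 1e-12 after 4 iterations
sag = a·(cosh(S/(2a)) − 1) = 272.495388·(cosh(0.349604) − 1) = 16.822907
T_max/T_min = cosh(S/(2a)) = 1.061736

a=272.495 sag=16.823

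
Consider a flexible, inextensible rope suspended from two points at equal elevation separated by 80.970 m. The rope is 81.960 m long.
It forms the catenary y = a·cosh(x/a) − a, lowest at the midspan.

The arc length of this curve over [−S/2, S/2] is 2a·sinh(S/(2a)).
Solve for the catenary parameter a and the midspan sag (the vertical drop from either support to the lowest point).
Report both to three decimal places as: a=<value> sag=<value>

seed: a₀ = √(S³/(24(L−S))) = √(80.970³/(24·0.990)) = 149.473082
iter 1: u=0.270851  f(a)=+3.638e-03  f'(a)=-1.334e-02  a ← 149.473082 − (+3.638e-03/-1.334e-02) = 149.745692
iter 2: u=0.270358  f(a)=+9.976e-06  f'(a)=-1.327e-02  a ← 149.745692 − (+9.976e-06/-1.327e-02) = 149.746444
iter 3: u=0.270357  f(a)=+7.549e-11  f'(a)=-1.327e-02  a ← 149.746444 − (+7.549e-11/-1.327e-02) = 149.746444
iter 4: u=0.270357  f(a)=+0.000e+00  f'(a)=-1.327e-02  a ← 149.746444 − (+0.000e+00/-1.327e-02) = 149.746444
converged: |Δa| < 1e-12 after 4 iterations
sag = a·(cosh(S/(2a)) − 1) = 149.746444·(cosh(0.270357) − 1) = 5.506118
T_max/T_min = cosh(S/(2a)) = 1.036770

a=149.746 sag=5.506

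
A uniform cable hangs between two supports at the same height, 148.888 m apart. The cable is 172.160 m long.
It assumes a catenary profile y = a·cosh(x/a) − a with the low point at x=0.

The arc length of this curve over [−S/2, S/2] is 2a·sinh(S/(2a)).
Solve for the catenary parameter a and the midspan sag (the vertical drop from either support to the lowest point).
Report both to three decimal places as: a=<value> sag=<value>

seed: a₀ = √(S³/(24(L−S))) = √(148.888³/(24·23.272)) = 76.871803
iter 1: u=0.968418  f(a)=+1.116e+00  f'(a)=-6.642e-01  a ← 76.871803 − (+1.116e+00/-6.642e-01) = 78.551958
iter 2: u=0.947704  f(a)=+3.764e-02  f'(a)=-6.201e-01  a ← 78.551958 − (+3.764e-02/-6.201e-01) = 78.612653
iter 3: u=0.946972  f(a)=+4.612e-05  f'(a)=-6.186e-01  a ← 78.612653 − (+4.612e-05/-6.186e-01) = 78.612727
iter 4: u=0.946971  f(a)=+6.941e-11  f'(a)=-6.186e-01  a ← 78.612727 − (+6.941e-11/-6.186e-01) = 78.612727
iter 5: u=0.946971  f(a)=+0.000e+00  f'(a)=-6.186e-01  a ← 78.612727 − (+0.000e+00/-6.186e-01) = 78.612727
converged: |Δa| < 1e-12 after 5 iterations
sag = a·(cosh(S/(2a)) − 1) = 78.612727·(cosh(0.946971) − 1) = 37.962258
T_max/T_min = cosh(S/(2a)) = 1.482902

a=78.613 sag=37.962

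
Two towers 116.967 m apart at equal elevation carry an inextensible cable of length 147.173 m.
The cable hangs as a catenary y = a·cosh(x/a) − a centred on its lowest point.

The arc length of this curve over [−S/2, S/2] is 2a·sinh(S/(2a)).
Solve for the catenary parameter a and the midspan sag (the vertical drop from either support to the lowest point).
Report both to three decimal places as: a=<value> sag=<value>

seed: a₀ = √(S³/(24(L−S))) = √(116.967³/(24·30.206)) = 46.983222
iter 1: u=1.244774  f(a)=+2.428e+00  f'(a)=-1.496e+00  a ← 46.983222 − (+2.428e+00/-1.496e+00) = 48.606030
iter 2: u=1.203215  f(a)=+1.315e-01  f'(a)=-1.338e+00  a ← 48.606030 − (+1.315e-01/-1.338e+00) = 48.704277
iter 3: u=1.200788  f(a)=+4.343e-04  f'(a)=-1.330e+00  a ← 48.704277 − (+4.343e-04/-1.330e+00) = 48.704604
iter 4: u=1.200780  f(a)=+4.774e-09  f'(a)=-1.329e+00  a ← 48.704604 − (+4.774e-09/-1.329e+00) = 48.704604
iter 5: u=1.200780  f(a)=+0.000e+00  f'(a)=-1.329e+00  a ← 48.704604 − (+0.000e+00/-1.329e+00) = 48.704604
converged: |Δa| < 1e-12 after 5 iterations
sag = a·(cosh(S/(2a)) − 1) = 48.704604·(cosh(1.200780) − 1) = 39.540007
T_max/T_min = cosh(S/(2a)) = 1.811833

a=48.705 sag=39.540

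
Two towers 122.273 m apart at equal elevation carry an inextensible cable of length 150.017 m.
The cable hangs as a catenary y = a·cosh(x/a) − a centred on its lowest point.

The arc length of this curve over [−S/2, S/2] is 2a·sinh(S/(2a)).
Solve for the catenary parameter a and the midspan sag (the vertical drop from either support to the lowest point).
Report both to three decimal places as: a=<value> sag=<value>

a=54.094 sag=38.385

seed: a₀ = √(S³/(24(L−S))) = √(122.273³/(24·27.744)) = 52.396912
iter 1: u=1.166796  f(a)=+1.951e+00  f'(a)=-1.210e+00  a ← 52.396912 − (+1.951e+00/-1.210e+00) = 54.008785
iter 2: u=1.131973  f(a)=+9.364e-02  f'(a)=-1.097e+00  a ← 54.008785 − (+9.364e-02/-1.097e+00) = 54.094173
iter 3: u=1.130186  f(a)=+2.398e-04  f'(a)=-1.091e+00  a ← 54.094173 − (+2.398e-04/-1.091e+00) = 54.094393
iter 4: u=1.130182  f(a)=+1.582e-09  f'(a)=-1.091e+00  a ← 54.094393 − (+1.582e-09/-1.091e+00) = 54.094393
iter 5: u=1.130182  f(a)=-2.842e-14  f'(a)=-1.091e+00  a ← 54.094393 − (-2.842e-14/-1.091e+00) = 54.094393
converged: |Δa| < 1e-12 after 5 iterations
sag = a·(cosh(S/(2a)) − 1) = 54.094393·(cosh(1.130182) − 1) = 38.385218
T_max/T_min = cosh(S/(2a)) = 1.709597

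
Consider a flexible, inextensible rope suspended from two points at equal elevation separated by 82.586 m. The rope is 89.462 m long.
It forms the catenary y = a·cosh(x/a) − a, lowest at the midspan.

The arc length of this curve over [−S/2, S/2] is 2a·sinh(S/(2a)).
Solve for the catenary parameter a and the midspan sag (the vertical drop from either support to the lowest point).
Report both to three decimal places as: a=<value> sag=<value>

a=59.139 sag=15.011

seed: a₀ = √(S³/(24(L−S))) = √(82.586³/(24·6.876)) = 58.423301
iter 1: u=0.706790  f(a)=+1.738e-01  f'(a)=-2.474e-01  a ← 58.423301 − (+1.738e-01/-2.474e-01) = 59.125944
iter 2: u=0.698391  f(a)=+3.185e-03  f'(a)=-2.384e-01  a ← 59.125944 − (+3.185e-03/-2.384e-01) = 59.139307
iter 3: u=0.698233  f(a)=+1.114e-06  f'(a)=-2.382e-01  a ← 59.139307 − (+1.114e-06/-2.382e-01) = 59.139312
iter 4: u=0.698233  f(a)=+1.563e-13  f'(a)=-2.382e-01  a ← 59.139312 − (+1.563e-13/-2.382e-01) = 59.139312
converged: |Δa| < 1e-12 after 4 iterations
sag = a·(cosh(S/(2a)) − 1) = 59.139312·(cosh(0.698233) − 1) = 15.011349
T_max/T_min = cosh(S/(2a)) = 1.253830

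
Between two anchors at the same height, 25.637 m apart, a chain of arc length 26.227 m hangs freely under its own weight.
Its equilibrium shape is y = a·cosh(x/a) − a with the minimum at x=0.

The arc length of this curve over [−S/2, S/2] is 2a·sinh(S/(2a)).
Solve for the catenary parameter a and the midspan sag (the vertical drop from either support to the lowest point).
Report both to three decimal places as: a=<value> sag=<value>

seed: a₀ = √(S³/(24(L−S))) = √(25.637³/(24·0.590)) = 34.496035
iter 1: u=0.371593  f(a)=+4.087e-03  f'(a)=-3.468e-02  a ← 34.496035 − (+4.087e-03/-3.468e-02) = 34.613874
iter 2: u=0.370328  f(a)=+2.104e-05  f'(a)=-3.433e-02  a ← 34.613874 − (+2.104e-05/-3.433e-02) = 34.614487
iter 3: u=0.370322  f(a)=+5.637e-10  f'(a)=-3.432e-02  a ← 34.614487 − (+5.637e-10/-3.432e-02) = 34.614487
iter 4: u=0.370322  f(a)=+0.000e+00  f'(a)=-3.432e-02  a ← 34.614487 − (+0.000e+00/-3.432e-02) = 34.614487
converged: |Δa| < 1e-12 after 4 iterations
sag = a·(cosh(S/(2a)) − 1) = 34.614487·(cosh(0.370322) − 1) = 2.400734
T_max/T_min = cosh(S/(2a)) = 1.069356

a=34.614 sag=2.401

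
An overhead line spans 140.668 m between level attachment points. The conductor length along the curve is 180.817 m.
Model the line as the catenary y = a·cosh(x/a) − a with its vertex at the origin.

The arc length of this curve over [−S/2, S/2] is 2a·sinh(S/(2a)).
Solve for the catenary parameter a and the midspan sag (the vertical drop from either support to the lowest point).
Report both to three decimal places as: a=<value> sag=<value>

seed: a₀ = √(S³/(24(L−S))) = √(140.668³/(24·40.149)) = 53.746474
iter 1: u=1.308625  f(a)=+3.581e+00  f'(a)=-1.766e+00  a ← 53.746474 − (+3.581e+00/-1.766e+00) = 55.774379
iter 2: u=1.261045  f(a)=+2.127e-01  f'(a)=-1.562e+00  a ← 55.774379 − (+2.127e-01/-1.562e+00) = 55.910535
iter 3: u=1.257974  f(a)=+8.547e-04  f'(a)=-1.549e+00  a ← 55.910535 − (+8.547e-04/-1.549e+00) = 55.911087
iter 4: u=1.257962  f(a)=+1.393e-08  f'(a)=-1.549e+00  a ← 55.911087 − (+1.393e-08/-1.549e+00) = 55.911087
iter 5: u=1.257962  f(a)=+0.000e+00  f'(a)=-1.549e+00  a ← 55.911087 − (+0.000e+00/-1.549e+00) = 55.911087
converged: |Δa| < 1e-12 after 5 iterations
sag = a·(cosh(S/(2a)) − 1) = 55.911087·(cosh(1.257962) − 1) = 50.389179
T_max/T_min = cosh(S/(2a)) = 1.901238

a=55.911 sag=50.389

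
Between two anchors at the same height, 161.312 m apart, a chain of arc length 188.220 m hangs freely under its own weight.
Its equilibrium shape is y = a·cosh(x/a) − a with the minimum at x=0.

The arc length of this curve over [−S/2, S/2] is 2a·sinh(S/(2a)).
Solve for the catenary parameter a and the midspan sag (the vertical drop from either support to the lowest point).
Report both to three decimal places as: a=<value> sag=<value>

seed: a₀ = √(S³/(24(L−S))) = √(161.312³/(24·26.908)) = 80.622021
iter 1: u=1.000421  f(a)=+1.379e+00  f'(a)=-7.367e-01  a ← 80.622021 − (+1.379e+00/-7.367e-01) = 82.493853
iter 2: u=0.977721  f(a)=+4.949e-02  f'(a)=-6.847e-01  a ← 82.493853 − (+4.949e-02/-6.847e-01) = 82.566129
iter 3: u=0.976865  f(a)=+6.899e-05  f'(a)=-6.828e-01  a ← 82.566129 − (+6.899e-05/-6.828e-01) = 82.566230
iter 4: u=0.976864  f(a)=+1.345e-10  f'(a)=-6.828e-01  a ← 82.566230 − (+1.345e-10/-6.828e-01) = 82.566230
iter 5: u=0.976864  f(a)=-5.684e-14  f'(a)=-6.828e-01  a ← 82.566230 − (-5.684e-14/-6.828e-01) = 82.566230
converged: |Δa| < 1e-12 after 5 iterations
sag = a·(cosh(S/(2a)) − 1) = 82.566230·(cosh(0.976864) − 1) = 42.629115
T_max/T_min = cosh(S/(2a)) = 1.516302

a=82.566 sag=42.629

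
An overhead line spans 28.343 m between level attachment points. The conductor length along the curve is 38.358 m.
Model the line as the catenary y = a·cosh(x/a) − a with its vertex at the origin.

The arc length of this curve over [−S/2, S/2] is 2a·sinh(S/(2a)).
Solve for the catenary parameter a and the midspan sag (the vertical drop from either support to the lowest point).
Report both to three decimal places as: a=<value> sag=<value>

a=10.212 sag=11.516

seed: a₀ = √(S³/(24(L−S))) = √(28.343³/(24·10.015)) = 9.732796
iter 1: u=1.456056  f(a)=+1.117e+00  f'(a)=-2.529e+00  a ← 9.732796 − (+1.117e+00/-2.529e+00) = 10.174467
iter 2: u=1.392849  f(a)=+8.052e-02  f'(a)=-2.176e+00  a ← 10.174467 − (+8.052e-02/-2.176e+00) = 10.211471
iter 3: u=1.387802  f(a)=+4.905e-04  f'(a)=-2.150e+00  a ← 10.211471 − (+4.905e-04/-2.150e+00) = 10.211699
iter 4: u=1.387771  f(a)=+1.844e-08  f'(a)=-2.149e+00  a ← 10.211699 − (+1.844e-08/-2.149e+00) = 10.211699
iter 5: u=1.387771  f(a)=+7.105e-15  f'(a)=-2.149e+00  a ← 10.211699 − (+7.105e-15/-2.149e+00) = 10.211699
converged: |Δa| < 1e-12 after 5 iterations
sag = a·(cosh(S/(2a)) − 1) = 10.211699·(cosh(1.387771) − 1) = 11.516459
T_max/T_min = cosh(S/(2a)) = 2.127771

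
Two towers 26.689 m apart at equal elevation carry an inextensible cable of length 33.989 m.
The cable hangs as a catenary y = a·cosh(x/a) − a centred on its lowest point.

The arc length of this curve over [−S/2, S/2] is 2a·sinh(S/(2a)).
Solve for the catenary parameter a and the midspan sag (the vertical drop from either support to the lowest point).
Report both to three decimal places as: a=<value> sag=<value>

a=10.820 sag=9.327

seed: a₀ = √(S³/(24(L−S))) = √(26.689³/(24·7.300)) = 10.416730
iter 1: u=1.281064  f(a)=+6.230e-01  f'(a)=-1.646e+00  a ← 10.416730 − (+6.230e-01/-1.646e+00) = 10.795311
iter 2: u=1.236139  f(a)=+3.557e-02  f'(a)=-1.462e+00  a ← 10.795311 − (+3.557e-02/-1.462e+00) = 10.819634
iter 3: u=1.233360  f(a)=+1.315e-04  f'(a)=-1.452e+00  a ← 10.819634 − (+1.315e-04/-1.452e+00) = 10.819724
iter 4: u=1.233349  f(a)=+1.813e-09  f'(a)=-1.452e+00  a ← 10.819724 − (+1.813e-09/-1.452e+00) = 10.819724
iter 5: u=1.233349  f(a)=-7.105e-15  f'(a)=-1.452e+00  a ← 10.819724 − (-7.105e-15/-1.452e+00) = 10.819724
converged: |Δa| < 1e-12 after 5 iterations
sag = a·(cosh(S/(2a)) − 1) = 10.819724·(cosh(1.233349) − 1) = 9.326726
T_max/T_min = cosh(S/(2a)) = 1.862011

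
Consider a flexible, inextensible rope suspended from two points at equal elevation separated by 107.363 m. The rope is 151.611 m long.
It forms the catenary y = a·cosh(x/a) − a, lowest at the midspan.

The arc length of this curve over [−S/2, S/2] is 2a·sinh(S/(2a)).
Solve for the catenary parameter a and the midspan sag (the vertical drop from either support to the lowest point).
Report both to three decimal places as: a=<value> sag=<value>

seed: a₀ = √(S³/(24(L−S))) = √(107.363³/(24·44.248)) = 34.137327
iter 1: u=1.572516  f(a)=+5.804e+00  f'(a)=-3.293e+00  a ← 34.137327 − (+5.804e+00/-3.293e+00) = 35.900108
iter 2: u=1.495302  f(a)=+4.799e-01  f'(a)=-2.769e+00  a ← 35.900108 − (+4.799e-01/-2.769e+00) = 36.073428
iter 3: u=1.488118  f(a)=+3.934e-03  f'(a)=-2.724e+00  a ← 36.073428 − (+3.934e-03/-2.724e+00) = 36.074872
iter 4: u=1.488058  f(a)=+2.691e-07  f'(a)=-2.723e+00  a ← 36.074872 − (+2.691e-07/-2.723e+00) = 36.074872
iter 5: u=1.488058  f(a)=+2.842e-14  f'(a)=-2.723e+00  a ← 36.074872 − (+2.842e-14/-2.723e+00) = 36.074872
converged: |Δa| < 1e-12 after 5 iterations
sag = a·(cosh(S/(2a)) − 1) = 36.074872·(cosh(1.488058) − 1) = 47.876722
T_max/T_min = cosh(S/(2a)) = 2.327149

a=36.075 sag=47.877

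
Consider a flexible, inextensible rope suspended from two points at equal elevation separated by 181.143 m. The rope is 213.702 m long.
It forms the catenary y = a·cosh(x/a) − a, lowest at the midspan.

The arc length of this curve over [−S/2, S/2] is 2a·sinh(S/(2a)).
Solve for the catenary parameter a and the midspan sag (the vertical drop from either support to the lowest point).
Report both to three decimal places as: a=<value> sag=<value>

a=89.475 sag=49.891

seed: a₀ = √(S³/(24(L−S))) = √(181.143³/(24·32.559)) = 87.215000
iter 1: u=1.038485  f(a)=+1.801e+00  f'(a)=-8.303e-01  a ← 87.215000 − (+1.801e+00/-8.303e-01) = 89.384551
iter 2: u=1.013279  f(a)=+6.941e-02  f'(a)=-7.675e-01  a ← 89.384551 − (+6.941e-02/-7.675e-01) = 89.474992
iter 3: u=1.012255  f(a)=+1.122e-04  f'(a)=-7.650e-01  a ← 89.474992 − (+1.122e-04/-7.650e-01) = 89.475139
iter 4: u=1.012253  f(a)=+2.941e-10  f'(a)=-7.650e-01  a ← 89.475139 − (+2.941e-10/-7.650e-01) = 89.475139
iter 5: u=1.012253  f(a)=-2.842e-14  f'(a)=-7.650e-01  a ← 89.475139 − (-2.842e-14/-7.650e-01) = 89.475139
converged: |Δa| < 1e-12 after 5 iterations
sag = a·(cosh(S/(2a)) − 1) = 89.475139·(cosh(1.012253) − 1) = 49.891058
T_max/T_min = cosh(S/(2a)) = 1.557597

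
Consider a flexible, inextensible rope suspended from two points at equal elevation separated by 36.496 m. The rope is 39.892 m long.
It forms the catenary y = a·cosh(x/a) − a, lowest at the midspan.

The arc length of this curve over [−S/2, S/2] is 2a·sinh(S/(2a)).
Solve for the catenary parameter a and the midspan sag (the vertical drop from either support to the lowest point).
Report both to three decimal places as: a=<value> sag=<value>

a=24.756 sag=7.036

seed: a₀ = √(S³/(24(L−S))) = √(36.496³/(24·3.396)) = 24.421843
iter 1: u=0.747200  f(a)=+9.607e-02  f'(a)=-2.940e-01  a ← 24.421843 − (+9.607e-02/-2.940e-01) = 24.748668
iter 2: u=0.737333  f(a)=+1.963e-03  f'(a)=-2.821e-01  a ← 24.748668 − (+1.963e-03/-2.821e-01) = 24.755626
iter 3: u=0.737125  f(a)=+8.568e-07  f'(a)=-2.818e-01  a ← 24.755626 − (+8.568e-07/-2.818e-01) = 24.755629
iter 4: u=0.737125  f(a)=+1.634e-13  f'(a)=-2.818e-01  a ← 24.755629 − (+1.634e-13/-2.818e-01) = 24.755629
converged: |Δa| < 1e-12 after 4 iterations
sag = a·(cosh(S/(2a)) − 1) = 24.755629·(cosh(0.737125) − 1) = 7.035629
T_max/T_min = cosh(S/(2a)) = 1.284203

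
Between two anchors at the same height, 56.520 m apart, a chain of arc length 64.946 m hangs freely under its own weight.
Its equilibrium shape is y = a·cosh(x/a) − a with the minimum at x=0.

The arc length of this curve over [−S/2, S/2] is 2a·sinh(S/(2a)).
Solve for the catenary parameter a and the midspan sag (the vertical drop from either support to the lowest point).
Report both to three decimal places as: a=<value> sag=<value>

seed: a₀ = √(S³/(24(L−S))) = √(56.520³/(24·8.426)) = 29.880433
iter 1: u=0.945769  f(a)=+3.850e-01  f'(a)=-6.161e-01  a ← 29.880433 − (+3.850e-01/-6.161e-01) = 30.505317
iter 2: u=0.926396  f(a)=+1.241e-02  f'(a)=-5.769e-01  a ← 30.505317 − (+1.241e-02/-5.769e-01) = 30.526824
iter 3: u=0.925743  f(a)=+1.384e-05  f'(a)=-5.756e-01  a ← 30.526824 − (+1.384e-05/-5.756e-01) = 30.526848
iter 4: u=0.925742  f(a)=+1.727e-11  f'(a)=-5.756e-01  a ← 30.526848 − (+1.727e-11/-5.756e-01) = 30.526848
converged: |Δa| < 1e-12 after 4 iterations
sag = a·(cosh(S/(2a)) − 1) = 30.526848·(cosh(0.925742) − 1) = 14.042022
T_max/T_min = cosh(S/(2a)) = 1.459989

a=30.527 sag=14.042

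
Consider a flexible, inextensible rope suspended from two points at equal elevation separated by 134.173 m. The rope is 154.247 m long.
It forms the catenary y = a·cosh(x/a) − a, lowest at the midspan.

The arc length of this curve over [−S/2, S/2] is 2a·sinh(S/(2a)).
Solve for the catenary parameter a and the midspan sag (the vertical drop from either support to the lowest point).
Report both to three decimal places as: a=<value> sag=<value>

a=72.344 sag=33.400

seed: a₀ = √(S³/(24(L−S))) = √(134.173³/(24·20.074)) = 70.806824
iter 1: u=0.947458  f(a)=+9.205e-01  f'(a)=-6.196e-01  a ← 70.806824 − (+9.205e-01/-6.196e-01) = 72.292538
iter 2: u=0.927987  f(a)=+2.977e-02  f'(a)=-5.801e-01  a ← 72.292538 − (+2.977e-02/-5.801e-01) = 72.343859
iter 3: u=0.927328  f(a)=+3.344e-05  f'(a)=-5.788e-01  a ← 72.343859 − (+3.344e-05/-5.788e-01) = 72.343916
iter 4: u=0.927327  f(a)=+4.229e-11  f'(a)=-5.788e-01  a ← 72.343916 − (+4.229e-11/-5.788e-01) = 72.343916
iter 5: u=0.927327  f(a)=+0.000e+00  f'(a)=-5.788e-01  a ← 72.343916 − (+0.000e+00/-5.788e-01) = 72.343916
converged: |Δa| < 1e-12 after 5 iterations
sag = a·(cosh(S/(2a)) − 1) = 72.343916·(cosh(0.927327) − 1) = 33.399530
T_max/T_min = cosh(S/(2a)) = 1.461677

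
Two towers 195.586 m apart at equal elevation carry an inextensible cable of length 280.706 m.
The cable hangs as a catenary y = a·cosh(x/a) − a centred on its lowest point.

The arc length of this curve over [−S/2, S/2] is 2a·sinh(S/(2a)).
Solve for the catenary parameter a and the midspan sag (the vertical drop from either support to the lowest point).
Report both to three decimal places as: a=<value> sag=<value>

seed: a₀ = √(S³/(24(L−S))) = √(195.586³/(24·85.120)) = 60.518091
iter 1: u=1.615930  f(a)=+1.183e+01  f'(a)=-3.620e+00  a ← 60.518091 − (+1.183e+01/-3.620e+00) = 63.786490
iter 2: u=1.533130  f(a)=+1.026e+00  f'(a)=-3.017e+00  a ← 63.786490 − (+1.026e+00/-3.017e+00) = 64.126596
iter 3: u=1.524999  f(a)=+9.335e-03  f'(a)=-2.962e+00  a ← 64.126596 − (+9.335e-03/-2.962e+00) = 64.129747
iter 4: u=1.524924  f(a)=+7.885e-07  f'(a)=-2.961e+00  a ← 64.129747 − (+7.885e-07/-2.961e+00) = 64.129748
iter 5: u=1.524924  f(a)=+1.137e-13  f'(a)=-2.961e+00  a ← 64.129748 − (+1.137e-13/-2.961e+00) = 64.129748
converged: |Δa| < 1e-12 after 5 iterations
sag = a·(cosh(S/(2a)) − 1) = 64.129748·(cosh(1.524924) − 1) = 90.180295
T_max/T_min = cosh(S/(2a)) = 2.406216

a=64.130 sag=90.180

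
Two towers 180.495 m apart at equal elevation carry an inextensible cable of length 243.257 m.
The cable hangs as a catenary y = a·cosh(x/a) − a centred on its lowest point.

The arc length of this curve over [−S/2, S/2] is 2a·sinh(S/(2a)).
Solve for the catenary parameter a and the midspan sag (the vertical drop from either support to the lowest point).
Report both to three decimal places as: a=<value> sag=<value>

seed: a₀ = √(S³/(24(L−S))) = √(180.495³/(24·62.762)) = 62.480393
iter 1: u=1.444413  f(a)=+6.882e+00  f'(a)=-2.461e+00  a ← 62.480393 − (+6.882e+00/-2.461e+00) = 65.277216
iter 2: u=1.382527  f(a)=+4.891e-01  f'(a)=-2.122e+00  a ← 65.277216 − (+4.891e-01/-2.122e+00) = 65.507664
iter 3: u=1.377663  f(a)=+2.888e-03  f'(a)=-2.097e+00  a ← 65.507664 − (+2.888e-03/-2.097e+00) = 65.509041
iter 4: u=1.377634  f(a)=+1.020e-07  f'(a)=-2.097e+00  a ← 65.509041 − (+1.020e-07/-2.097e+00) = 65.509041
iter 5: u=1.377634  f(a)=+0.000e+00  f'(a)=-2.097e+00  a ← 65.509041 − (+0.000e+00/-2.097e+00) = 65.509041
converged: |Δa| < 1e-12 after 5 iterations
sag = a·(cosh(S/(2a)) − 1) = 65.509041·(cosh(1.377634) − 1) = 72.639164
T_max/T_min = cosh(S/(2a)) = 2.108842

a=65.509 sag=72.639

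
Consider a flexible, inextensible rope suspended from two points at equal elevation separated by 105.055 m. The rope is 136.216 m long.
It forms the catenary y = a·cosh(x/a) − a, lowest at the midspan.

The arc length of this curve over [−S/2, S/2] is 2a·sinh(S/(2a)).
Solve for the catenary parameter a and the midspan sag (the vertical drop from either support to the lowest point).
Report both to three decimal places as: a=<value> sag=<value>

a=41.019 sag=38.487

seed: a₀ = √(S³/(24(L−S))) = √(105.055³/(24·31.161)) = 39.374384
iter 1: u=1.334053  f(a)=+2.893e+00  f'(a)=-1.883e+00  a ← 39.374384 − (+2.893e+00/-1.883e+00) = 40.910921
iter 2: u=1.283948  f(a)=+1.780e-01  f'(a)=-1.658e+00  a ← 40.910921 − (+1.780e-01/-1.658e+00) = 41.018281
iter 3: u=1.280588  f(a)=+7.712e-04  f'(a)=-1.643e+00  a ← 41.018281 − (+7.712e-04/-1.643e+00) = 41.018750
iter 4: u=1.280573  f(a)=+1.462e-08  f'(a)=-1.643e+00  a ← 41.018750 − (+1.462e-08/-1.643e+00) = 41.018750
iter 5: u=1.280573  f(a)=+0.000e+00  f'(a)=-1.643e+00  a ← 41.018750 − (+0.000e+00/-1.643e+00) = 41.018750
converged: |Δa| < 1e-12 after 5 iterations
sag = a·(cosh(S/(2a)) − 1) = 41.018750·(cosh(1.280573) − 1) = 38.487460
T_max/T_min = cosh(S/(2a)) = 1.938289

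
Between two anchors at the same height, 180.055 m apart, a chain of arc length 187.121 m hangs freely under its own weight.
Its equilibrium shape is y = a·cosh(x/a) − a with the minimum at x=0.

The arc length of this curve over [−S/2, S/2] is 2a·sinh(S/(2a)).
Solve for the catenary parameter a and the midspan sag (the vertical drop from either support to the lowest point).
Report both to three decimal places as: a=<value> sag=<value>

seed: a₀ = √(S³/(24(L−S))) = √(180.055³/(24·7.066)) = 185.530511
iter 1: u=0.485244  f(a)=+8.366e-02  f'(a)=-7.798e-02  a ← 185.530511 − (+8.366e-02/-7.798e-02) = 186.603312
iter 2: u=0.482454  f(a)=+7.312e-04  f'(a)=-7.662e-02  a ← 186.603312 − (+7.312e-04/-7.662e-02) = 186.612855
iter 3: u=0.482429  f(a)=+5.695e-08  f'(a)=-7.661e-02  a ← 186.612855 − (+5.695e-08/-7.661e-02) = 186.612855
iter 4: u=0.482429  f(a)=+5.684e-14  f'(a)=-7.661e-02  a ← 186.612855 − (+5.684e-14/-7.661e-02) = 186.612855
converged: |Δa| < 1e-12 after 4 iterations
sag = a·(cosh(S/(2a)) − 1) = 186.612855·(cosh(0.482429) − 1) = 22.140408
T_max/T_min = cosh(S/(2a)) = 1.118644

a=186.613 sag=22.140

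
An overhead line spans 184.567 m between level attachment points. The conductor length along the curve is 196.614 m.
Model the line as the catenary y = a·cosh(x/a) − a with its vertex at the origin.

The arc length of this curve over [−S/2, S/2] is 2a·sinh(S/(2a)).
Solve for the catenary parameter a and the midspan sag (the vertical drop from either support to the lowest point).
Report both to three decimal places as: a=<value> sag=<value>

a=148.886 sag=29.527

seed: a₀ = √(S³/(24(L−S))) = √(184.567³/(24·12.047)) = 147.463998
iter 1: u=0.625804  f(a)=+2.381e-01  f'(a)=-1.699e-01  a ← 147.463998 − (+2.381e-01/-1.699e-01) = 148.865651
iter 2: u=0.619911  f(a)=+3.438e-03  f'(a)=-1.650e-01  a ← 148.865651 − (+3.438e-03/-1.650e-01) = 148.886484
iter 3: u=0.619825  f(a)=+7.397e-07  f'(a)=-1.649e-01  a ← 148.886484 − (+7.397e-07/-1.649e-01) = 148.886489
iter 4: u=0.619825  f(a)=+5.684e-14  f'(a)=-1.649e-01  a ← 148.886489 − (+5.684e-14/-1.649e-01) = 148.886489
converged: |Δa| < 1e-12 after 4 iterations
sag = a·(cosh(S/(2a)) − 1) = 148.886489·(cosh(0.619825) − 1) = 29.527224
T_max/T_min = cosh(S/(2a)) = 1.198320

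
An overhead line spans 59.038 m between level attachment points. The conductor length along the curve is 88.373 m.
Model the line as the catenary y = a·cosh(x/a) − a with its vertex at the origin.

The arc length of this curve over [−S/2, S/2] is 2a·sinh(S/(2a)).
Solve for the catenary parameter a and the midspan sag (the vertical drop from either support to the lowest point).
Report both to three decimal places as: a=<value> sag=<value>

seed: a₀ = √(S³/(24(L−S))) = √(59.038³/(24·29.335)) = 17.096168
iter 1: u=1.726644  f(a)=+4.696e+00  f'(a)=-4.570e+00  a ← 17.096168 − (+4.696e+00/-4.570e+00) = 18.123826
iter 2: u=1.628740  f(a)=+4.568e-01  f'(a)=-3.721e+00  a ← 18.123826 − (+4.568e-01/-3.721e+00) = 18.246596
iter 3: u=1.617781  f(a)=+5.349e-03  f'(a)=-3.634e+00  a ← 18.246596 − (+5.349e-03/-3.634e+00) = 18.248068
iter 4: u=1.617651  f(a)=+7.525e-07  f'(a)=-3.633e+00  a ← 18.248068 − (+7.525e-07/-3.633e+00) = 18.248068
iter 5: u=1.617651  f(a)=+1.421e-14  f'(a)=-3.633e+00  a ← 18.248068 − (+1.421e-14/-3.633e+00) = 18.248068
converged: |Δa| < 1e-12 after 5 iterations
sag = a·(cosh(S/(2a)) − 1) = 18.248068·(cosh(1.617651) − 1) = 29.558195
T_max/T_min = cosh(S/(2a)) = 2.619799

a=18.248 sag=29.558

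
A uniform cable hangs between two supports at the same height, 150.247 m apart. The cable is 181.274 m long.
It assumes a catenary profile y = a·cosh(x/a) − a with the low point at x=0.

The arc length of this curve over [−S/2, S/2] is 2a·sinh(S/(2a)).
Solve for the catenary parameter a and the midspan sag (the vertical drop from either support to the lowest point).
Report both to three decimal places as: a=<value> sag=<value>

seed: a₀ = √(S³/(24(L−S))) = √(150.247³/(24·31.027)) = 67.489032
iter 1: u=1.113122  f(a)=+1.980e+00  f'(a)=-1.039e+00  a ← 67.489032 − (+1.980e+00/-1.039e+00) = 69.395414
iter 2: u=1.082543  f(a)=+8.699e-02  f'(a)=-9.491e-01  a ← 69.395414 − (+8.699e-02/-9.491e-01) = 69.487068
iter 3: u=1.081115  f(a)=+1.850e-04  f'(a)=-9.451e-01  a ← 69.487068 − (+1.850e-04/-9.451e-01) = 69.487264
iter 4: u=1.081112  f(a)=+8.408e-10  f'(a)=-9.451e-01  a ← 69.487264 − (+8.408e-10/-9.451e-01) = 69.487264
iter 5: u=1.081112  f(a)=+2.842e-14  f'(a)=-9.451e-01  a ← 69.487264 − (+2.842e-14/-9.451e-01) = 69.487264
converged: |Δa| < 1e-12 after 5 iterations
sag = a·(cosh(S/(2a)) − 1) = 69.487264·(cosh(1.081112) − 1) = 44.721079
T_max/T_min = cosh(S/(2a)) = 1.643587

a=69.487 sag=44.721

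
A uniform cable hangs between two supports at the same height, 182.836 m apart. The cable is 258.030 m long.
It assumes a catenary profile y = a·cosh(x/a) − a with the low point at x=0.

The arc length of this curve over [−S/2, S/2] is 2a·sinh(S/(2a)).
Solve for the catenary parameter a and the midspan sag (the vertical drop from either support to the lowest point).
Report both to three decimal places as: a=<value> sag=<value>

a=61.493 sag=81.428

seed: a₀ = √(S³/(24(L−S))) = √(182.836³/(24·75.194)) = 58.196297
iter 1: u=1.570856  f(a)=+9.842e+00  f'(a)=-3.281e+00  a ← 58.196297 − (+9.842e+00/-3.281e+00) = 61.196180
iter 2: u=1.493851  f(a)=+8.122e-01  f'(a)=-2.760e+00  a ← 61.196180 − (+8.122e-01/-2.760e+00) = 61.490486
iter 3: u=1.486702  f(a)=+6.630e-03  f'(a)=-2.715e+00  a ← 61.490486 − (+6.630e-03/-2.715e+00) = 61.492929
iter 4: u=1.486642  f(a)=+4.499e-07  f'(a)=-2.714e+00  a ← 61.492929 − (+4.499e-07/-2.714e+00) = 61.492929
iter 5: u=1.486642  f(a)=-5.684e-14  f'(a)=-2.714e+00  a ← 61.492929 − (-5.684e-14/-2.714e+00) = 61.492929
converged: |Δa| < 1e-12 after 5 iterations
sag = a·(cosh(S/(2a)) − 1) = 61.492929·(cosh(1.486642) − 1) = 81.427505
T_max/T_min = cosh(S/(2a)) = 2.324177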